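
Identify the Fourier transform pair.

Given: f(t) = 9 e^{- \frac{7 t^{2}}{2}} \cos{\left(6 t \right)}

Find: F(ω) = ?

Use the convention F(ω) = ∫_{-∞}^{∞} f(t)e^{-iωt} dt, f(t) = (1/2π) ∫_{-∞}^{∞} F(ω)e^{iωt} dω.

F(ω) = \frac{9 \sqrt{14} \sqrt{\pi} \left(e^{\frac{12 \omega}{7}} + 1\right) e^{- \frac{\omega^{2}}{14} - \frac{6 \omega}{7} - \frac{18}{7}}}{14}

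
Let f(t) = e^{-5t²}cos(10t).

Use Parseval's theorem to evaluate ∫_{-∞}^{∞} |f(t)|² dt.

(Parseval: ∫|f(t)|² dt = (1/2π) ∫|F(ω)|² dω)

∫|f(t)|² dt = \frac{\sqrt{10} \sqrt{\pi} \left(1 + e^{10}\right)}{20 e^{10}}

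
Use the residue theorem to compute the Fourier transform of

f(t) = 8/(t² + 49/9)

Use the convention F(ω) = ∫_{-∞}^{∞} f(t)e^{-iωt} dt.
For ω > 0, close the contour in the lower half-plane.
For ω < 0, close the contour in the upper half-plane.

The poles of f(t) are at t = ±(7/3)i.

Let g(z) = f(z)e^{-iωz}; for large |z| the factor e^{-iωz} decays in the lower half-plane when ω > 0 and in the upper half-plane when ω < 0.

Case ω > 0 (lower half-plane, clockwise contour ⇒ F(ω) = -2πi·ΣRes):
  Res_{z = - \frac{7 i}{3}} g(z) = \frac{12 i e^{- \frac{7 \omega}{3}}}{7}
  F(ω) = -2πi·ΣRes = \frac{24 \pi e^{- \frac{7 \omega}{3}}}{7}

Case ω < 0 (upper half-plane, counterclockwise contour ⇒ F(ω) = +2πi·ΣRes):
  Res_{z = \frac{7 i}{3}} g(z) = - \frac{12 i e^{\frac{7 \omega}{3}}}{7}
  F(ω) = 2πi·ΣRes = \frac{24 \pi e^{\frac{7 \omega}{3}}}{7}

Both cases combine into a single formula in |ω|:

F(ω) = \frac{24 \pi e^{- \frac{7 \left|{\omega}\right|}{3}}}{7}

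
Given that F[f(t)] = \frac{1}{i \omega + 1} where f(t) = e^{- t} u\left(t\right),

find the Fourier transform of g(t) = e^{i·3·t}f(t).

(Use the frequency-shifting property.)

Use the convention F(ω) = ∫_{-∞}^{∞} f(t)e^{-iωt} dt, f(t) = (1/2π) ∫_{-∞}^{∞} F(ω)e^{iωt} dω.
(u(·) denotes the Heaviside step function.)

F[g](ω) = \frac{1}{i \left(\omega - 3\right) + 1}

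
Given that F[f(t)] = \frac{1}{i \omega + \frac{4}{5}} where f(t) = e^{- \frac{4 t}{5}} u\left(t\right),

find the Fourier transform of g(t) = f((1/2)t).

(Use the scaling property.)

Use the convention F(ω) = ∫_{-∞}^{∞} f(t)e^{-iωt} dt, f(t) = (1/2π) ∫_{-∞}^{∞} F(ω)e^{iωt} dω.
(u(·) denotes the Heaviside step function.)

F[g](ω) = \frac{5}{5 i \omega + 2}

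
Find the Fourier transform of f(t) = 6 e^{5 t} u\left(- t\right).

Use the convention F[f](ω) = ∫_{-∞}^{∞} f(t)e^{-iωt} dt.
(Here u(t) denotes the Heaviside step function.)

F(ω) = - \frac{6}{i \omega - 5}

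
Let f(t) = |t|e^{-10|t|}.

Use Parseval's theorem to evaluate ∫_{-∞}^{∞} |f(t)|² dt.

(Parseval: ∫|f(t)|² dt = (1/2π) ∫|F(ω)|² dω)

∫|f(t)|² dt = \frac{1}{2000}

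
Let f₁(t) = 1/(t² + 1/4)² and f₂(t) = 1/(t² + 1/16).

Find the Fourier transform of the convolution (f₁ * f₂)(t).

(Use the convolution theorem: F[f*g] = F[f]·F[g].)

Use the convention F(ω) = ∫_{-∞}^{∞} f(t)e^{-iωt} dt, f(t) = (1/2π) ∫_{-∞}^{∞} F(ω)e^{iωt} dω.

F[f₁*f₂](ω) = 8 \pi^{2} \left(\left|{\omega}\right| + 2\right) e^{- \frac{3 \left|{\omega}\right|}{4}}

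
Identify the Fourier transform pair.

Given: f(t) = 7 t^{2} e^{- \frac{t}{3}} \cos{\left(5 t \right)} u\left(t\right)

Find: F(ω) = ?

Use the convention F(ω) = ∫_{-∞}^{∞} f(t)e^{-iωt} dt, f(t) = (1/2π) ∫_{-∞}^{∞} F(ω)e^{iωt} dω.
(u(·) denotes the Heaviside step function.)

F(ω) = \frac{378 \left(- 2025 i \omega + \left(3 i \omega + 1\right)^{3} - 675\right)}{\left(\left(3 i \omega + 1\right)^{2} + 225\right)^{3}}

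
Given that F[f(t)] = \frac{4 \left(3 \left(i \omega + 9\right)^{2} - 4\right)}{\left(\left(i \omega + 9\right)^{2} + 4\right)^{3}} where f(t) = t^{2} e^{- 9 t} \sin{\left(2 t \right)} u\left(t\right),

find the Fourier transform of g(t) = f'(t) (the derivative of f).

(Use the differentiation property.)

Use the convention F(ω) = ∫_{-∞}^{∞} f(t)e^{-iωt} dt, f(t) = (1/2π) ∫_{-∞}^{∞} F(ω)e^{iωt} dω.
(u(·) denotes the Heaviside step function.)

F[g](ω) = \frac{4 i \omega \left(3 \left(i \omega + 9\right)^{2} - 4\right)}{\left(\left(i \omega + 9\right)^{2} + 4\right)^{3}}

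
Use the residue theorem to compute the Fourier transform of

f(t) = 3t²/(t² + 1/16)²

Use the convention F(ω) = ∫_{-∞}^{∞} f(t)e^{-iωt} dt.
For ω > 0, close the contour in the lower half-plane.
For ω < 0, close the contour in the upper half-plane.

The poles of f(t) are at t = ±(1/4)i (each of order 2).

Let g(z) = f(z)e^{-iωz}; for large |z| the factor e^{-iωz} decays in the lower half-plane when ω > 0 and in the upper half-plane when ω < 0.

Case ω > 0 (lower half-plane, clockwise contour ⇒ F(ω) = -2πi·ΣRes):
  Res_{z = - \frac{i}{4}} g(z) = \frac{3 i \left(4 - \omega\right) e^{- \frac{\omega}{4}}}{4} (pole of order 2)
  F(ω) = -2πi·ΣRes = \frac{3 \pi \left(4 - \omega\right) e^{- \frac{\omega}{4}}}{2}

Case ω < 0 (upper half-plane, counterclockwise contour ⇒ F(ω) = +2πi·ΣRes):
  Res_{z = \frac{i}{4}} g(z) = \frac{3 i \left(- \omega - 4\right) e^{\frac{\omega}{4}}}{4} (pole of order 2)
  F(ω) = 2πi·ΣRes = \frac{3 \pi \left(\omega + 4\right) e^{\frac{\omega}{4}}}{2}

Both cases combine into a single formula in |ω|:

F(ω) = \frac{3 \pi \left(4 - \left|{\omega}\right|\right) e^{- \frac{\left|{\omega}\right|}{4}}}{2}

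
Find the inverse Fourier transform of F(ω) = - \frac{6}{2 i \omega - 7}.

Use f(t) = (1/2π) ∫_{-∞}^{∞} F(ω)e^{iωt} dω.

f(t) = 3 e^{\frac{7 t}{2}} u\left(- t\right)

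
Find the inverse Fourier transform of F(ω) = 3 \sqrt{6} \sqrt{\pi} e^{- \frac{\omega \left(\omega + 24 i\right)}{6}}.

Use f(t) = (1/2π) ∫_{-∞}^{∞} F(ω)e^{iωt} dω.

f(t) = 9 e^{- \frac{3 \left(t - 4\right)^{2}}{2}}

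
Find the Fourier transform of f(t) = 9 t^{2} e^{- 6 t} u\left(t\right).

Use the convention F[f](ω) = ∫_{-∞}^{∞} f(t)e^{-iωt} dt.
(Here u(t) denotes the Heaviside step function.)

F(ω) = \frac{18}{\left(i \omega + 6\right)^{3}}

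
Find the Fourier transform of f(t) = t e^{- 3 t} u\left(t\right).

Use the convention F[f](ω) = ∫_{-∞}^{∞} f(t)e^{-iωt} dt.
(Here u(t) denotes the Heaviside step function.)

F(ω) = \frac{1}{\left(i \omega + 3\right)^{2}}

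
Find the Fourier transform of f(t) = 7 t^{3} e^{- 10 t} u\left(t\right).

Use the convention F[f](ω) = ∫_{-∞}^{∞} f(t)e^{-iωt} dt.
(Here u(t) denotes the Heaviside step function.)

F(ω) = \frac{42}{\left(i \omega + 10\right)^{4}}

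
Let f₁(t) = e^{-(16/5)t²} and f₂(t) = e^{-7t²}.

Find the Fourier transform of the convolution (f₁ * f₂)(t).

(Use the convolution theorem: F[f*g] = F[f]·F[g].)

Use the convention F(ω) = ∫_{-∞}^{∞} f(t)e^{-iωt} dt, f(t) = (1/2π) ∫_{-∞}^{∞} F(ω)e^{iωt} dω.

F[f₁*f₂](ω) = \frac{\sqrt{35} \pi e^{- \frac{51 \omega^{2}}{448}}}{28}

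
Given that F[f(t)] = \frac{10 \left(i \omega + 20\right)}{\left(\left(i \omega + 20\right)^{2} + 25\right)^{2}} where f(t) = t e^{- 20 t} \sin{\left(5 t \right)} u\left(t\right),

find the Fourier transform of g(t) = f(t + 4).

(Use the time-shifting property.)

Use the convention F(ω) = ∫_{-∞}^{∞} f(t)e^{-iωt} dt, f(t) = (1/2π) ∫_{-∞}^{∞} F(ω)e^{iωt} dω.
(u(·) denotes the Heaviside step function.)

F[g](ω) = \frac{10 \left(i \omega + 20\right) e^{4 i \omega}}{\left(\left(i \omega + 20\right)^{2} + 25\right)^{2}}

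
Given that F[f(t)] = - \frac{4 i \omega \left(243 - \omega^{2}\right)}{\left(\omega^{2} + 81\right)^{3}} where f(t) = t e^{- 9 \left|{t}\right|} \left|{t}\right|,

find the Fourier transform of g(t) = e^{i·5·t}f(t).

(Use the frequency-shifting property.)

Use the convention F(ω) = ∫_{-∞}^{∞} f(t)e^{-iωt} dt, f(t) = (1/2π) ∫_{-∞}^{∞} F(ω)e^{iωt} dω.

F[g](ω) = \frac{4 i \left(\omega - 5\right) \left(\left(\omega - 5\right)^{2} - 243\right)}{\left(\left(\omega - 5\right)^{2} + 81\right)^{3}}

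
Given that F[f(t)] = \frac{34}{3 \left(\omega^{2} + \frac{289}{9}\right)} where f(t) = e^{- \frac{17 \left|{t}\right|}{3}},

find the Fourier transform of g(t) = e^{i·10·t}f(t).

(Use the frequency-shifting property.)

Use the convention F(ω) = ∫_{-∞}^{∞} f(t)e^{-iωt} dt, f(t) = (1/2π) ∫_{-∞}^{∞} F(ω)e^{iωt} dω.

F[g](ω) = \frac{102}{9 \left(\omega - 10\right)^{2} + 289}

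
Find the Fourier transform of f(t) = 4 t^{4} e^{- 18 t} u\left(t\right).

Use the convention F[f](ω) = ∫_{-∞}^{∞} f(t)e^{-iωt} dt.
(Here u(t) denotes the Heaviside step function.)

F(ω) = \frac{96}{\left(i \omega + 18\right)^{5}}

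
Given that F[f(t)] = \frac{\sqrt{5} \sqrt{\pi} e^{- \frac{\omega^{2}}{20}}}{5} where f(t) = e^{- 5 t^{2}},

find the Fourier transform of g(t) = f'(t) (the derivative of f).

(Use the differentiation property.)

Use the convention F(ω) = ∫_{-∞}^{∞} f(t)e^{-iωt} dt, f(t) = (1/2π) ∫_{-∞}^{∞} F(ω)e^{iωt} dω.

F[g](ω) = \frac{\sqrt{5} i \sqrt{\pi} \omega e^{- \frac{\omega^{2}}{20}}}{5}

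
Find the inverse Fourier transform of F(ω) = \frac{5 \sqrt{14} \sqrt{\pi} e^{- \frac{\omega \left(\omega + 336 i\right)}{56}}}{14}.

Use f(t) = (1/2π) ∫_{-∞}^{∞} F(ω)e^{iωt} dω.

f(t) = 5 e^{- 14 \left(t - 6\right)^{2}}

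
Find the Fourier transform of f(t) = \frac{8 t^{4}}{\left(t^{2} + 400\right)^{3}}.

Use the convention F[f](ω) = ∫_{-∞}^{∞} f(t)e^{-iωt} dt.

F(ω) = \frac{\pi \left(400 \omega^{2} - 100 \left|{\omega}\right| + 3\right) e^{- 20 \left|{\omega}\right|}}{20}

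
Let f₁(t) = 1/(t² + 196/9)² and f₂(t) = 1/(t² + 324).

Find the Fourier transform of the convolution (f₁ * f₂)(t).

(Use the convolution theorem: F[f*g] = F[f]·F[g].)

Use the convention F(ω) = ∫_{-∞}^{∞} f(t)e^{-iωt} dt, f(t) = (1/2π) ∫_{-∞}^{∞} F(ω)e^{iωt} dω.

F[f₁*f₂](ω) = \frac{\pi^{2} \left(14 \left|{\omega}\right| + 3\right) e^{- \frac{68 \left|{\omega}\right|}{3}}}{10976}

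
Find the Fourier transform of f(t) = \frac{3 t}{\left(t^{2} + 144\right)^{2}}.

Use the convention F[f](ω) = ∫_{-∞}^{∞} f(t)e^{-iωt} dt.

F(ω) = - \frac{i \pi \omega e^{- 12 \left|{\omega}\right|}}{8}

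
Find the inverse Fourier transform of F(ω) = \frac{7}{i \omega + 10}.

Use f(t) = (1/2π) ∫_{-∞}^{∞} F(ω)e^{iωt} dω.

f(t) = 7 e^{- 10 t} u\left(t\right)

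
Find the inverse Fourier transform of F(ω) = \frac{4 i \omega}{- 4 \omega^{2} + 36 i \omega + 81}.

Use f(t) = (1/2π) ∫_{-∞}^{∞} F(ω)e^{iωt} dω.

f(t) = \left(1 - \frac{9 t}{2}\right) e^{- \frac{9 t}{2}} u\left(t\right)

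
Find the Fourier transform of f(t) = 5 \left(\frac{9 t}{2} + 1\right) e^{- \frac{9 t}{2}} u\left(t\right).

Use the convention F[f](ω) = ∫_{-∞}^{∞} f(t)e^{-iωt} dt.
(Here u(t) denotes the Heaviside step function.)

F(ω) = \frac{20 \left(- i \omega - 9\right)}{4 \omega^{2} - 36 i \omega - 81}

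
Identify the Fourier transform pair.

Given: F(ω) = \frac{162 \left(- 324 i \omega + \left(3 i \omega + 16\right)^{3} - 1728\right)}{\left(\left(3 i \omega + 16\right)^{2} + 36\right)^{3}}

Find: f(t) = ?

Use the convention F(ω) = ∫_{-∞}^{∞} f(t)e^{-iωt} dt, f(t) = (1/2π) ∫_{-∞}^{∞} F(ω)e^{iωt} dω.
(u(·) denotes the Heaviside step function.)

f(t) = 3 t^{2} e^{- \frac{16 t}{3}} \cos{\left(2 t \right)} u\left(t\right)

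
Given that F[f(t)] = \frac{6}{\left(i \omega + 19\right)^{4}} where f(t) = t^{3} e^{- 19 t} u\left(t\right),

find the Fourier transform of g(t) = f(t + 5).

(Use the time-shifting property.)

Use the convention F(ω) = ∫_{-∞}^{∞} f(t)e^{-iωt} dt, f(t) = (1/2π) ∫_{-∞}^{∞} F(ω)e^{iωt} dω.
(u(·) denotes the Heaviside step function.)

F[g](ω) = \frac{6 e^{5 i \omega}}{\left(i \omega + 19\right)^{4}}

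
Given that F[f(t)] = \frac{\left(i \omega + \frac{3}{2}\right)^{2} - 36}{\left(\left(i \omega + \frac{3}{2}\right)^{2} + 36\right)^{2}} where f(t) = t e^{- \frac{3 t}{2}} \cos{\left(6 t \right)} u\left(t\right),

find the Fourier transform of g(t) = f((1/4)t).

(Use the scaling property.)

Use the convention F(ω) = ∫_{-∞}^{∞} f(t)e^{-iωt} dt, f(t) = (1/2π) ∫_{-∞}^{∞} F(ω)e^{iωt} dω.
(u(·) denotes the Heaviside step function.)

F[g](ω) = \frac{16 \left(\left(8 i \omega + 3\right)^{2} - 144\right)}{\left(\left(8 i \omega + 3\right)^{2} + 144\right)^{2}}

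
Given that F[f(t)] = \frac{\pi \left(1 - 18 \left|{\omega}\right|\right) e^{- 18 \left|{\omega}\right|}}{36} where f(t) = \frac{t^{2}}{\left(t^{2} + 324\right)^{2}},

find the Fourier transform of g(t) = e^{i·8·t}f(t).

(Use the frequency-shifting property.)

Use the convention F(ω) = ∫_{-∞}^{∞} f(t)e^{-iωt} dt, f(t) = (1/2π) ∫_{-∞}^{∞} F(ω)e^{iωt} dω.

F[g](ω) = \frac{\pi \left(1 - 18 \left|{\omega - 8}\right|\right) e^{- 18 \left|{\omega - 8}\right|}}{36}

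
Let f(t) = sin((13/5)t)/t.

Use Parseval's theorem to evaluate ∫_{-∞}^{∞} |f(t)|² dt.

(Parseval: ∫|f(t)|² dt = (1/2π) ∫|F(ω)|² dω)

∫|f(t)|² dt = \frac{13 \pi}{5}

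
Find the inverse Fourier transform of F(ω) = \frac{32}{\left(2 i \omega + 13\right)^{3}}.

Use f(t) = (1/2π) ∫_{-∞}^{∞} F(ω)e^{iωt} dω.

f(t) = 2 t^{2} e^{- \frac{13 t}{2}} u\left(t\right)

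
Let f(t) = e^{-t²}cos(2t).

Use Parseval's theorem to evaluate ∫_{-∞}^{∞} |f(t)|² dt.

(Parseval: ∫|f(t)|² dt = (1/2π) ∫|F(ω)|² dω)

∫|f(t)|² dt = \frac{\sqrt{2} \sqrt{\pi} \left(1 + e^{2}\right)}{4 e^{2}}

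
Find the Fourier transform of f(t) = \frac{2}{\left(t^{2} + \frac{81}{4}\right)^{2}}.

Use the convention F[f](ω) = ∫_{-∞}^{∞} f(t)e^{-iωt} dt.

F(ω) = \frac{4 \pi \left(9 \left|{\omega}\right| + 2\right) e^{- \frac{9 \left|{\omega}\right|}{2}}}{729}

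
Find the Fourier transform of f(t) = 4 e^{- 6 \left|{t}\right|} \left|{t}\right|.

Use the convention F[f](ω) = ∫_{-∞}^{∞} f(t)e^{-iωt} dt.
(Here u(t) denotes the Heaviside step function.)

F(ω) = \frac{8 \left(36 - \omega^{2}\right)}{\left(\omega^{2} + 36\right)^{2}}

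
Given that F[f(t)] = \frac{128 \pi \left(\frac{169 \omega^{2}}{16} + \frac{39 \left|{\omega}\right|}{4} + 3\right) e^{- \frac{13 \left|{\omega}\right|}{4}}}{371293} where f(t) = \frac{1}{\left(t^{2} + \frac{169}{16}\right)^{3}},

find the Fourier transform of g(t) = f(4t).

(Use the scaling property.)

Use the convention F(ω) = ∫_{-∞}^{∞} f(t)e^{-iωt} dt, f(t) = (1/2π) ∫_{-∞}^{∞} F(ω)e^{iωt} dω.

F[g](ω) = \frac{\pi \left(169 \omega^{2} + 624 \left|{\omega}\right| + 768\right) e^{- \frac{13 \left|{\omega}\right|}{16}}}{2970344}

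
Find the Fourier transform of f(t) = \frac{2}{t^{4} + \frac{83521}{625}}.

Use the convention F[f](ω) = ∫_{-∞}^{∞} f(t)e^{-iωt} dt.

F(ω) = \frac{250 \pi e^{- \frac{17 \sqrt{2} \left|{\omega}\right|}{10}} \sin{\left(\frac{17 \sqrt{2} \left|{\omega}\right|}{10} + \frac{\pi}{4} \right)}}{4913}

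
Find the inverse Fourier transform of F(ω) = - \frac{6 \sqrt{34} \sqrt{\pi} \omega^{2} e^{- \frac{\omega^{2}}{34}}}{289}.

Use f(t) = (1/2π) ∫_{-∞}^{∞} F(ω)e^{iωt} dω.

f(t) = 3 \left(34 t^{2} - 2\right) e^{- \frac{17 t^{2}}{2}}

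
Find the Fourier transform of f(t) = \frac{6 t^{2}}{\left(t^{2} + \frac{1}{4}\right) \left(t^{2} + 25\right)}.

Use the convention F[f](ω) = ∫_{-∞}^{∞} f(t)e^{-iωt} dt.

F(ω) = \frac{40 \pi e^{- 5 \left|{\omega}\right|}}{33} - \frac{4 \pi e^{- \frac{\left|{\omega}\right|}{2}}}{33}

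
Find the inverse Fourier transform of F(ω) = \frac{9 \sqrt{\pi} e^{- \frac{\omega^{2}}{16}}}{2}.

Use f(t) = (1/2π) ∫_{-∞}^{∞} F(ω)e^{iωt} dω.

f(t) = 9 e^{- 4 t^{2}}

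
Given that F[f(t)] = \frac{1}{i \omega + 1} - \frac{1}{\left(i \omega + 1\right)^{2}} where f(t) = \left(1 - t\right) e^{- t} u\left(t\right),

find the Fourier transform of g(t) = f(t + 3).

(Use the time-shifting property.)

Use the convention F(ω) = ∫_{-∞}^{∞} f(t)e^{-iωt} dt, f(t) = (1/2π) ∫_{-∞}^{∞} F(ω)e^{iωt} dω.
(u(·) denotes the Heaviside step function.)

F[g](ω) = \frac{i \omega e^{3 i \omega}}{- \omega^{2} + 2 i \omega + 1}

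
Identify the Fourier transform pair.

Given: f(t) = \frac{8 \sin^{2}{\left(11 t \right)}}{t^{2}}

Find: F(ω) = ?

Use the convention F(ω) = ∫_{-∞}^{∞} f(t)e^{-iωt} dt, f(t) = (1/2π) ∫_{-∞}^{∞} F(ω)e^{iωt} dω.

F(ω) = \begin{cases} 4 \pi \left(22 - \left|{\omega}\right|\right) & \text{for}\: \omega > -22 \wedge \omega < 22 \\0 & \text{otherwise} \end{cases}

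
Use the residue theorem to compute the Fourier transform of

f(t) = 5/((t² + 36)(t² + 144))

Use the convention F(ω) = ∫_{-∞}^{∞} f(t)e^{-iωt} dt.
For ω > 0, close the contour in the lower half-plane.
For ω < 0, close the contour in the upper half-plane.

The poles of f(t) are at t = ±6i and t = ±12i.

Let g(z) = f(z)e^{-iωz}; for large |z| the factor e^{-iωz} decays in the lower half-plane when ω > 0 and in the upper half-plane when ω < 0.

Case ω > 0 (lower half-plane, clockwise contour ⇒ F(ω) = -2πi·ΣRes):
  Res_{z = - 6 i} g(z) = \frac{5 i e^{- 6 \omega}}{1296}
  Res_{z = - 12 i} g(z) = - \frac{5 i e^{- 12 \omega}}{2592}
  F(ω) = -2πi·ΣRes = \frac{5 \pi \left(2 e^{6 \omega} - 1\right) e^{- 12 \omega}}{1296}

Case ω < 0 (upper half-plane, counterclockwise contour ⇒ F(ω) = +2πi·ΣRes):
  Res_{z = 6 i} g(z) = - \frac{5 i e^{6 \omega}}{1296}
  Res_{z = 12 i} g(z) = \frac{5 i e^{12 \omega}}{2592}
  F(ω) = 2πi·ΣRes = \frac{5 \pi \left(2 - e^{6 \omega}\right) e^{6 \omega}}{1296}

Both cases combine into a single formula in |ω|:

F(ω) = \frac{5 \pi \left(2 e^{6 \left|{\omega}\right|} - 1\right) e^{- 12 \left|{\omega}\right|}}{1296}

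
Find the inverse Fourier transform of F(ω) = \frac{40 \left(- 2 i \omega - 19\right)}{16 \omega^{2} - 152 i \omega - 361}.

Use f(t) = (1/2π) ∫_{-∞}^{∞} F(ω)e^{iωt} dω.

f(t) = 5 \left(\frac{19 t}{4} + 1\right) e^{- \frac{19 t}{4}} u\left(t\right)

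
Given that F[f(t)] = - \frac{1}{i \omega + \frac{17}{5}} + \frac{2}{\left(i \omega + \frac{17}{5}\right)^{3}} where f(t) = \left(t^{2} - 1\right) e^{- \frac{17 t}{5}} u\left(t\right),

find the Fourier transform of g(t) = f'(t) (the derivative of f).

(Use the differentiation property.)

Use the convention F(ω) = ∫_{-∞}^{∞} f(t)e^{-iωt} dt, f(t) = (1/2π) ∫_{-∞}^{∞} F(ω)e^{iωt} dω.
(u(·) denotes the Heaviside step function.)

F[g](ω) = \frac{5 i \omega \left(250 i \omega - \left(5 i \omega + 17\right)^{3} + 850\right)}{\left(5 i \omega + 17\right)^{4}}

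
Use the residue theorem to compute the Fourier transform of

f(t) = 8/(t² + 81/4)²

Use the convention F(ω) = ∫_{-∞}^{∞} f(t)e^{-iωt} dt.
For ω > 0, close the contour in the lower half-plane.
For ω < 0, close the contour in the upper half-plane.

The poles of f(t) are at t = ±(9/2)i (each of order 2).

Let g(z) = f(z)e^{-iωz}; for large |z| the factor e^{-iωz} decays in the lower half-plane when ω > 0 and in the upper half-plane when ω < 0.

Case ω > 0 (lower half-plane, clockwise contour ⇒ F(ω) = -2πi·ΣRes):
  Res_{z = - \frac{9 i}{2}} g(z) = \frac{8 i \left(9 \omega + 2\right) e^{- \frac{9 \omega}{2}}}{729} (pole of order 2)
  F(ω) = -2πi·ΣRes = \frac{16 \pi \left(9 \omega + 2\right) e^{- \frac{9 \omega}{2}}}{729}

Case ω < 0 (upper half-plane, counterclockwise contour ⇒ F(ω) = +2πi·ΣRes):
  Res_{z = \frac{9 i}{2}} g(z) = \frac{8 i \left(9 \omega - 2\right) e^{\frac{9 \omega}{2}}}{729} (pole of order 2)
  F(ω) = 2πi·ΣRes = \frac{16 \pi \left(2 - 9 \omega\right) e^{\frac{9 \omega}{2}}}{729}

Both cases combine into a single formula in |ω|:

F(ω) = \frac{16 \pi \left(9 \left|{\omega}\right| + 2\right) e^{- \frac{9 \left|{\omega}\right|}{2}}}{729}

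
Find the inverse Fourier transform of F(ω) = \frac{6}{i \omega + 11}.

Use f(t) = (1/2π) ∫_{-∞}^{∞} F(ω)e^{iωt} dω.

f(t) = 6 e^{- 11 t} u\left(t\right)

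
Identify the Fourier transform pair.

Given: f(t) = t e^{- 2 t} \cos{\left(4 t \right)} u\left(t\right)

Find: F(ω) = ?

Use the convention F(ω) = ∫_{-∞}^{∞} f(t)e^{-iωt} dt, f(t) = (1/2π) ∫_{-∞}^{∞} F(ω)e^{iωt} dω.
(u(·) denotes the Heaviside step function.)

F(ω) = \frac{\left(i \omega + 2\right)^{2} - 16}{\left(\left(i \omega + 2\right)^{2} + 16\right)^{2}}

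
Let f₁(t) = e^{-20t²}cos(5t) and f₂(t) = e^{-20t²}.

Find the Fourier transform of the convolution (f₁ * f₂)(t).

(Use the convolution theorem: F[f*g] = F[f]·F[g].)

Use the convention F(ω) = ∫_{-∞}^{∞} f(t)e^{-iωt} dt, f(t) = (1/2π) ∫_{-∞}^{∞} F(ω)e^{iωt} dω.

F[f₁*f₂](ω) = \frac{\pi \left(e^{\frac{\omega}{4}} + 1\right) e^{- \frac{\omega^{2}}{40} - \frac{\omega}{8} - \frac{5}{16}}}{40}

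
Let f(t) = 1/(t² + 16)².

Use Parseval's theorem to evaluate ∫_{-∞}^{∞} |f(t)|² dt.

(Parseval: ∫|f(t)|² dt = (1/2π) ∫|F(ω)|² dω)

∫|f(t)|² dt = \frac{5 \pi}{262144}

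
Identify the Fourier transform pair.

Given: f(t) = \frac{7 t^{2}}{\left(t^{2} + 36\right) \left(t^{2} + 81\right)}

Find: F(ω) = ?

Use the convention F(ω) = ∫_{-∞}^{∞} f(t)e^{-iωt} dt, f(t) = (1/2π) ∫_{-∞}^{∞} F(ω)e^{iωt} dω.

F(ω) = \frac{7 \pi \left(3 - 2 e^{3 \left|{\omega}\right|}\right) e^{- 9 \left|{\omega}\right|}}{15}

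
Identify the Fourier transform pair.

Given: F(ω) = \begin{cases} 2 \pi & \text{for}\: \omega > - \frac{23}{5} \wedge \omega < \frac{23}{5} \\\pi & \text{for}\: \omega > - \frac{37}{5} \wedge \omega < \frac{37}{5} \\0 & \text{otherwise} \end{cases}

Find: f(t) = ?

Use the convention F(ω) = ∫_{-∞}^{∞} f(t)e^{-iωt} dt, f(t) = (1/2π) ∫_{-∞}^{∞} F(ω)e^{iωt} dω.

f(t) = \frac{2 \sin{\left(6 t \right)} \cos{\left(\frac{7 t}{5} \right)}}{t}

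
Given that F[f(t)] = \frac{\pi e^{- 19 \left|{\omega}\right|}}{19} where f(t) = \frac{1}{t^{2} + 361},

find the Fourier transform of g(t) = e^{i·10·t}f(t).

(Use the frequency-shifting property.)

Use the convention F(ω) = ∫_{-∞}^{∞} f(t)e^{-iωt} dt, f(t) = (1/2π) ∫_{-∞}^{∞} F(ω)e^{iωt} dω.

F[g](ω) = \frac{\pi e^{- 19 \left|{\omega - 10}\right|}}{19}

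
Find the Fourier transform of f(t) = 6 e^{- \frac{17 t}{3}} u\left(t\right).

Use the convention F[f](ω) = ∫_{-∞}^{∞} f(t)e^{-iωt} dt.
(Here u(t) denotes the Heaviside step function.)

F(ω) = \frac{18}{3 i \omega + 17}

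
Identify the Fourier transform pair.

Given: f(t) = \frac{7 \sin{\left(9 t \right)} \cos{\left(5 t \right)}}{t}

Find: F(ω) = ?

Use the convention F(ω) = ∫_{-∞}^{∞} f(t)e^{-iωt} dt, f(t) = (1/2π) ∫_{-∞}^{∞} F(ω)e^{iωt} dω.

F(ω) = \begin{cases} 7 \pi & \text{for}\: \omega > -4 \wedge \omega < 4 \\\frac{7 \pi}{2} & \text{for}\: \omega > -14 \wedge \omega < 14 \\0 & \text{otherwise} \end{cases}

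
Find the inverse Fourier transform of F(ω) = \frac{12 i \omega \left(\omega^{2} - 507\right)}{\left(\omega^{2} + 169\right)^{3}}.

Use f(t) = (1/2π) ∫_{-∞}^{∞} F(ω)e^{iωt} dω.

f(t) = 3 t e^{- 13 \left|{t}\right|} \left|{t}\right|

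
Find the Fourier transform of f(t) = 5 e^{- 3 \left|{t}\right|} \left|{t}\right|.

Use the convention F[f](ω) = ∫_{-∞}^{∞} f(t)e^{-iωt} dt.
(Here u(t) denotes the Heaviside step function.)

F(ω) = \frac{10 \left(9 - \omega^{2}\right)}{\left(\omega^{2} + 9\right)^{2}}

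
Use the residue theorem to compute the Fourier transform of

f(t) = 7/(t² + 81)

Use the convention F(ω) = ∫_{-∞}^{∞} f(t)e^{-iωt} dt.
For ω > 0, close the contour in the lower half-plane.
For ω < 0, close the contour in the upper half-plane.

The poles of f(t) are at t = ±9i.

Let g(z) = f(z)e^{-iωz}; for large |z| the factor e^{-iωz} decays in the lower half-plane when ω > 0 and in the upper half-plane when ω < 0.

Case ω > 0 (lower half-plane, clockwise contour ⇒ F(ω) = -2πi·ΣRes):
  Res_{z = - 9 i} g(z) = \frac{7 i e^{- 9 \omega}}{18}
  F(ω) = -2πi·ΣRes = \frac{7 \pi e^{- 9 \omega}}{9}

Case ω < 0 (upper half-plane, counterclockwise contour ⇒ F(ω) = +2πi·ΣRes):
  Res_{z = 9 i} g(z) = - \frac{7 i e^{9 \omega}}{18}
  F(ω) = 2πi·ΣRes = \frac{7 \pi e^{9 \omega}}{9}

Both cases combine into a single formula in |ω|:

F(ω) = \frac{7 \pi e^{- 9 \left|{\omega}\right|}}{9}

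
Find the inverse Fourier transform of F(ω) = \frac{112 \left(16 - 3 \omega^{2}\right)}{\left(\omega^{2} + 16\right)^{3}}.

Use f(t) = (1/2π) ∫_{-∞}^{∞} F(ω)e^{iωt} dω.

f(t) = 7 t^{2} e^{- 4 \left|{t}\right|}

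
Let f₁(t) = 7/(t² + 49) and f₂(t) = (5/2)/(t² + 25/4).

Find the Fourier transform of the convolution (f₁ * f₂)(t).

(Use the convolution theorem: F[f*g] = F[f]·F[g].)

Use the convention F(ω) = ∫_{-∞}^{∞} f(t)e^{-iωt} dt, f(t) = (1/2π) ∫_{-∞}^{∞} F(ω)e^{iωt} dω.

F[f₁*f₂](ω) = \pi^{2} e^{- \frac{19 \left|{\omega}\right|}{2}}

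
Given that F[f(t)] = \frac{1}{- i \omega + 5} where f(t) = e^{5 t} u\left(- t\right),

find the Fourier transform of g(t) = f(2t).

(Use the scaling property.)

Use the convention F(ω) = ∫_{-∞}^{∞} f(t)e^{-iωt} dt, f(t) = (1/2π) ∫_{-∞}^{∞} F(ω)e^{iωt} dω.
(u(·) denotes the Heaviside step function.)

F[g](ω) = \frac{i}{\omega + 10 i}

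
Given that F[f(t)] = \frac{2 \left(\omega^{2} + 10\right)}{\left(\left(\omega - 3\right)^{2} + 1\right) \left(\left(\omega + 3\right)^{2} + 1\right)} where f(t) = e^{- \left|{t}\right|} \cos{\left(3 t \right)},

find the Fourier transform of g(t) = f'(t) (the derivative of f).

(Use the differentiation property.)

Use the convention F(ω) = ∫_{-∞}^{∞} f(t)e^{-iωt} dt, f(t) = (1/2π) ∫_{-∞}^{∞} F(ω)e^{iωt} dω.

F[g](ω) = \frac{2 i \omega \left(\omega^{2} + 10\right)}{\omega^{4} - 16 \omega^{2} + 100}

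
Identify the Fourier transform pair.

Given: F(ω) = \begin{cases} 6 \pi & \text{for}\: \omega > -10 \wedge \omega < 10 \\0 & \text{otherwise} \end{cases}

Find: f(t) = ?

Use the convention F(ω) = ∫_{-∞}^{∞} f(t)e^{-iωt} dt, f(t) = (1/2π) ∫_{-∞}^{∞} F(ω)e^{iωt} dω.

f(t) = \frac{6 \sin{\left(10 t \right)}}{t}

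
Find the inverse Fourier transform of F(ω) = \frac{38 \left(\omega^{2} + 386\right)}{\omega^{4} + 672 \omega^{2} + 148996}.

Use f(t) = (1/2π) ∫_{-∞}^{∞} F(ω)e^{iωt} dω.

f(t) = e^{- 19 \left|{t}\right|} \cos{\left(5 \left|{t}\right| \right)}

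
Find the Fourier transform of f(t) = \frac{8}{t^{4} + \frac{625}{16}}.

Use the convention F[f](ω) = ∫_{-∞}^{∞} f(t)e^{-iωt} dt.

F(ω) = \frac{64 \pi e^{- \frac{5 \sqrt{2} \left|{\omega}\right|}{4}} \sin{\left(\frac{5 \sqrt{2} \left|{\omega}\right|}{4} + \frac{\pi}{4} \right)}}{125}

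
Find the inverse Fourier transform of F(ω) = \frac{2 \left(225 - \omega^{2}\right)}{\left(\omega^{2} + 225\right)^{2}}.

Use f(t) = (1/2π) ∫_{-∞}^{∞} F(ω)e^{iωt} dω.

f(t) = e^{- 15 \left|{t}\right|} \left|{t}\right|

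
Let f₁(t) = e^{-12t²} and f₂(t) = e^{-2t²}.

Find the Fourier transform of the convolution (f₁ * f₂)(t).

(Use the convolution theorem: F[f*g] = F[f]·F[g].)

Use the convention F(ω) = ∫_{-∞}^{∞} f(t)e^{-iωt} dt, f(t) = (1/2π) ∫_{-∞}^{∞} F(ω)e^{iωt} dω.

F[f₁*f₂](ω) = \frac{\sqrt{6} \pi e^{- \frac{7 \omega^{2}}{48}}}{12}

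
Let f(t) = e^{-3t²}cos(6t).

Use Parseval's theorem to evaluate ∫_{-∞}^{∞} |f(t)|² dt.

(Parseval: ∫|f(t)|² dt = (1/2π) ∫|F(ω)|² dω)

∫|f(t)|² dt = \frac{\sqrt{6} \sqrt{\pi} \left(1 + e^{6}\right)}{12 e^{6}}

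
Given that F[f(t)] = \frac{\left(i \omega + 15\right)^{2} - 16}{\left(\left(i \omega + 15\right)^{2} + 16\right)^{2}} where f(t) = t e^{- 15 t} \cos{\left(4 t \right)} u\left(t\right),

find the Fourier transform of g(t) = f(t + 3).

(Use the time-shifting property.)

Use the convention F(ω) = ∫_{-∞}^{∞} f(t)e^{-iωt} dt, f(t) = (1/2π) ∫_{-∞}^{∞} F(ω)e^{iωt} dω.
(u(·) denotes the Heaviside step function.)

F[g](ω) = \frac{\left(\left(i \omega + 15\right)^{2} - 16\right) e^{3 i \omega}}{\left(\left(i \omega + 15\right)^{2} + 16\right)^{2}}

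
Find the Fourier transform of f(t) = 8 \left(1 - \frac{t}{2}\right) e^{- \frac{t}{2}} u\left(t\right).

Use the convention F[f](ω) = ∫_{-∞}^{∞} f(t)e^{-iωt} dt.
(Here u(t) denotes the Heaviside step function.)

F(ω) = \frac{32 i \omega}{- 4 \omega^{2} + 4 i \omega + 1}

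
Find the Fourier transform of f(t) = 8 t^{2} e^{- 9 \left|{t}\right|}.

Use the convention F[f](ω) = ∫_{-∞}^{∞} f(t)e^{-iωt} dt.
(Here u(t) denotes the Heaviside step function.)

F(ω) = \frac{864 \left(27 - \omega^{2}\right)}{\left(\omega^{2} + 81\right)^{3}}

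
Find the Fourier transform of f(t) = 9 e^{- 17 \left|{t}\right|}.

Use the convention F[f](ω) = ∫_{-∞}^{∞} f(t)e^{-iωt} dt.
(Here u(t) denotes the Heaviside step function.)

F(ω) = \frac{306}{\omega^{2} + 289}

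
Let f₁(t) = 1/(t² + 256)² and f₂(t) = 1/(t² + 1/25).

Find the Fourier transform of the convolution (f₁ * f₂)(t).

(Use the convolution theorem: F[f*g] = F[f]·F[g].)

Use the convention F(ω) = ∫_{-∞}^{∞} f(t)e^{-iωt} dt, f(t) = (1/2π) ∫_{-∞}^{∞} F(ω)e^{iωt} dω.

F[f₁*f₂](ω) = \frac{5 \pi^{2} \left(16 \left|{\omega}\right| + 1\right) e^{- \frac{81 \left|{\omega}\right|}{5}}}{8192}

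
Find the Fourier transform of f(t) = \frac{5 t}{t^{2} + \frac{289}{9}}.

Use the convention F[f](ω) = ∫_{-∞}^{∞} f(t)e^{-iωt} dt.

F(ω) = - 5 i \pi e^{- \frac{17 \left|{\omega}\right|}{3}} \operatorname{sign}{\left(\omega \right)}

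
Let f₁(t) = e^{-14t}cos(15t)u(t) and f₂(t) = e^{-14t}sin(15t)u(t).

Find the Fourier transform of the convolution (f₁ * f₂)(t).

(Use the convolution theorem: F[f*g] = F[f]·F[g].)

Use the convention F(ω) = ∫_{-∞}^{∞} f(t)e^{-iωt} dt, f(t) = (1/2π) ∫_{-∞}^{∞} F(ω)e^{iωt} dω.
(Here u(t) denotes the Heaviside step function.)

F[f₁*f₂](ω) = \frac{15 \left(i \omega + 14\right)}{\left(\left(i \omega + 14\right)^{2} + 225\right)^{2}}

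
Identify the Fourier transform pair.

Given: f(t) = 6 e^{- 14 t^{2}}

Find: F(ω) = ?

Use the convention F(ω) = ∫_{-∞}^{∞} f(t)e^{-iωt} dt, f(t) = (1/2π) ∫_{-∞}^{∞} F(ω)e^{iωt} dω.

F(ω) = \frac{3 \sqrt{14} \sqrt{\pi} e^{- \frac{\omega^{2}}{56}}}{7}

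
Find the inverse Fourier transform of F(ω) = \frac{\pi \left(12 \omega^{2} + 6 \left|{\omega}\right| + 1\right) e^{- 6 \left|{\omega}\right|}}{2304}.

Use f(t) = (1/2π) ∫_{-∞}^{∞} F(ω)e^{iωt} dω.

f(t) = \frac{9}{\left(t^{2} + 36\right)^{3}}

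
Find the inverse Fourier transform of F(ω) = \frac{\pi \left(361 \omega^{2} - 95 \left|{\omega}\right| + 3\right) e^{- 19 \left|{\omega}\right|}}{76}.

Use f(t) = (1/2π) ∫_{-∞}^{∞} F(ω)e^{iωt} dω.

f(t) = \frac{2 t^{4}}{\left(t^{2} + 361\right)^{3}}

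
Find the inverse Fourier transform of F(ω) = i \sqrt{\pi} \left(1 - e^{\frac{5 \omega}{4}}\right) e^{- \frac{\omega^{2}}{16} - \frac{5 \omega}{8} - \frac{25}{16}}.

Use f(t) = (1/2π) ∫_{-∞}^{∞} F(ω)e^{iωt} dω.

f(t) = 4 e^{- 4 t^{2}} \sin{\left(5 t \right)}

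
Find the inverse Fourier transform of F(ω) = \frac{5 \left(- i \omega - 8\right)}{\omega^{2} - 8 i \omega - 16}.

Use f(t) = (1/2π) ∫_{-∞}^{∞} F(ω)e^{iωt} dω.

f(t) = 5 \left(4 t + 1\right) e^{- 4 t} u\left(t\right)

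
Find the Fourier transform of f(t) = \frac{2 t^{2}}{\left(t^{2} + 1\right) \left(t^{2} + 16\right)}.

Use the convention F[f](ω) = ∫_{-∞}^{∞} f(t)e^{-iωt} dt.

F(ω) = \frac{2 \pi \left(4 - e^{3 \left|{\omega}\right|}\right) e^{- 4 \left|{\omega}\right|}}{15}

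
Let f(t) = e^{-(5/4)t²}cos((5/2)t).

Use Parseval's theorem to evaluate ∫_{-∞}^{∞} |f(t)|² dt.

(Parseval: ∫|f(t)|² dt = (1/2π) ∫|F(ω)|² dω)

∫|f(t)|² dt = \frac{\sqrt{10} \sqrt{\pi} \left(1 + e^{\frac{5}{2}}\right)}{10 e^{\frac{5}{2}}}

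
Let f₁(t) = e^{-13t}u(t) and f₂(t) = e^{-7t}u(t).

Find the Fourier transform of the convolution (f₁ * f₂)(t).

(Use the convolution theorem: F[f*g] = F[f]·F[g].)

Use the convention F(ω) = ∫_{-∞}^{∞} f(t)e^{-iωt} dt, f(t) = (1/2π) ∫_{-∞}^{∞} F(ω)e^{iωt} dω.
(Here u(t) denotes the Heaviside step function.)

F[f₁*f₂](ω) = \frac{1}{\left(i \omega + 7\right) \left(i \omega + 13\right)}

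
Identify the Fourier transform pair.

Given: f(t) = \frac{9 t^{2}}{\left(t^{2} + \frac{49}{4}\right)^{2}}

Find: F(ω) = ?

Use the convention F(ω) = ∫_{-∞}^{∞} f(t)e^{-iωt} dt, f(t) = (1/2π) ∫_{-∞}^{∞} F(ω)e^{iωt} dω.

F(ω) = \frac{9 \pi \left(2 - 7 \left|{\omega}\right|\right) e^{- \frac{7 \left|{\omega}\right|}{2}}}{14}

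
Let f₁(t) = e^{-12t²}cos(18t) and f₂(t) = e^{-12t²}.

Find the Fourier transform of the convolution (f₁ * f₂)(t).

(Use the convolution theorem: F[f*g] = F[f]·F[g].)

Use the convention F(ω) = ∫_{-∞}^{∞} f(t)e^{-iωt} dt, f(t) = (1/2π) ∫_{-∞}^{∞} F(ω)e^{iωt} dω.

F[f₁*f₂](ω) = \frac{\pi \left(e^{\frac{3 \omega}{2}} + 1\right) e^{- \frac{\omega^{2}}{24} - \frac{3 \omega}{4} - \frac{27}{4}}}{24}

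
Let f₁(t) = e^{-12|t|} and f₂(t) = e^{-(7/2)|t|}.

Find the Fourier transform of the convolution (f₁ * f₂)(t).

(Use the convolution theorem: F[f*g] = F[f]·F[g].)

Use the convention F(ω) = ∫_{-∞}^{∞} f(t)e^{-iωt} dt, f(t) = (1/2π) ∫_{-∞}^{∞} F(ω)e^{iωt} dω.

F[f₁*f₂](ω) = \frac{672}{\left(\omega^{2} + 144\right) \left(4 \omega^{2} + 49\right)}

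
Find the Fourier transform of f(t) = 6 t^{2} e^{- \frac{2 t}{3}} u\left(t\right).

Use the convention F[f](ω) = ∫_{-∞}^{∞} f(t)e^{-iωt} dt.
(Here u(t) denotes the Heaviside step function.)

F(ω) = \frac{324}{\left(3 i \omega + 2\right)^{3}}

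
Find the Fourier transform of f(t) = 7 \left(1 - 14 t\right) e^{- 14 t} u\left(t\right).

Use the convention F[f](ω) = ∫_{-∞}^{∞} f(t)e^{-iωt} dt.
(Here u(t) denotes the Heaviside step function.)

F(ω) = \frac{7 i \omega}{- \omega^{2} + 28 i \omega + 196}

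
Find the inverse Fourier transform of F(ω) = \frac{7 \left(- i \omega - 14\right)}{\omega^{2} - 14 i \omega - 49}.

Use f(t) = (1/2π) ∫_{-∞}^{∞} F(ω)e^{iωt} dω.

f(t) = 7 \left(7 t + 1\right) e^{- 7 t} u\left(t\right)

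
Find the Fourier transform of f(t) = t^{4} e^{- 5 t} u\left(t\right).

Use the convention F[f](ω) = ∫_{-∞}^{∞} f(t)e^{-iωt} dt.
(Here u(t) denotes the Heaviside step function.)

F(ω) = \frac{24}{\left(i \omega + 5\right)^{5}}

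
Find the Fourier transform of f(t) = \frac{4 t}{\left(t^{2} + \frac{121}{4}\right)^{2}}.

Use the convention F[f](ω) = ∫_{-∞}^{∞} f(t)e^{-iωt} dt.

F(ω) = - \frac{4 i \pi \omega e^{- \frac{11 \left|{\omega}\right|}{2}}}{11}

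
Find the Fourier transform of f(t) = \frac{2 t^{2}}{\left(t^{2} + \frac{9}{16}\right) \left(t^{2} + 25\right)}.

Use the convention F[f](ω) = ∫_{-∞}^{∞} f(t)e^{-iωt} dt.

F(ω) = \frac{160 \pi e^{- 5 \left|{\omega}\right|}}{391} - \frac{24 \pi e^{- \frac{3 \left|{\omega}\right|}{4}}}{391}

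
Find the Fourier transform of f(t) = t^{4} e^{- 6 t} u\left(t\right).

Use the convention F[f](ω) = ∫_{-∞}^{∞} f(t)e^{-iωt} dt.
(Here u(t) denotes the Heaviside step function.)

F(ω) = \frac{24}{\left(i \omega + 6\right)^{5}}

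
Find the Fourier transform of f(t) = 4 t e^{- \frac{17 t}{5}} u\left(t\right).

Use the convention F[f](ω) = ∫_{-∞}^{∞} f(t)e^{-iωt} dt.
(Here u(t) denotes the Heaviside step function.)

F(ω) = \frac{100}{\left(5 i \omega + 17\right)^{2}}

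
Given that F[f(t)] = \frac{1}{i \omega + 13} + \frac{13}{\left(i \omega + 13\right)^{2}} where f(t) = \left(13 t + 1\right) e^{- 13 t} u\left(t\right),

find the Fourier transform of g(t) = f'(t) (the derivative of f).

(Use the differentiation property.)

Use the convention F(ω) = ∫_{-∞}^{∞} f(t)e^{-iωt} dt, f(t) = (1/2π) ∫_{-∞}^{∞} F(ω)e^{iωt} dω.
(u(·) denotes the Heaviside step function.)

F[g](ω) = \frac{\omega \left(\omega - 26 i\right)}{\omega^{2} - 26 i \omega - 169}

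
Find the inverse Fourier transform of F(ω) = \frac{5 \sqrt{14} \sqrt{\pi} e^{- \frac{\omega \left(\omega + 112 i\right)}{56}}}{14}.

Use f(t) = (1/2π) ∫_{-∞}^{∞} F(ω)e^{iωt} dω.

f(t) = 5 e^{- 14 \left(t - 2\right)^{2}}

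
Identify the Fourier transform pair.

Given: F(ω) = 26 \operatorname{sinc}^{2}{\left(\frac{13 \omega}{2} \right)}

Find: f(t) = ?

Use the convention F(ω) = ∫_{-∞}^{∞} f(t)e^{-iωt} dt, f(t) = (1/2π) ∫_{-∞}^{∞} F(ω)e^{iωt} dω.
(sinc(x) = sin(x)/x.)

f(t) = 2 \left(\begin{cases} 1 - \frac{\left|{t}\right|}{13} & \text{for}\: \left|{t}\right| < 13 \\0 & \text{otherwise} \end{cases}\right)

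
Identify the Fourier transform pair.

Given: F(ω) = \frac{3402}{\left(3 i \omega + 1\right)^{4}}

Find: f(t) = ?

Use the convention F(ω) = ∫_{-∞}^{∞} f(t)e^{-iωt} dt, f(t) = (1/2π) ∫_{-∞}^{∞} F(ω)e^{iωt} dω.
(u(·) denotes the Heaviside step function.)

f(t) = 7 t^{3} e^{- \frac{t}{3}} u\left(t\right)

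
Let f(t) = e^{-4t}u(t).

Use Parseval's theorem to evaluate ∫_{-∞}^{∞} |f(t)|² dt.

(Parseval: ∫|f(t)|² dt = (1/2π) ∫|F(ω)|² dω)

∫|f(t)|² dt = \frac{1}{8}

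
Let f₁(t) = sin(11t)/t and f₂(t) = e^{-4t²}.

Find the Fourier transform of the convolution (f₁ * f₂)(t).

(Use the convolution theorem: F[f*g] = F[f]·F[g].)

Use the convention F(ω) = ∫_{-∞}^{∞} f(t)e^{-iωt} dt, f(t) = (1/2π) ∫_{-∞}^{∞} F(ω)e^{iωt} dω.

F[f₁*f₂](ω) = \begin{cases} \frac{\pi^{\frac{3}{2}} e^{- \frac{\omega^{2}}{16}}}{2} & \text{for}\: \omega > -11 \wedge \omega < 11 \\0 & \text{otherwise} \end{cases}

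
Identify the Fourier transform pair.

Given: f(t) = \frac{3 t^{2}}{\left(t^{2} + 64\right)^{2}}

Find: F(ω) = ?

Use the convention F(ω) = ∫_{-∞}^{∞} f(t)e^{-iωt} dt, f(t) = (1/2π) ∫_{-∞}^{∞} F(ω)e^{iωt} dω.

F(ω) = \frac{3 \pi \left(1 - 8 \left|{\omega}\right|\right) e^{- 8 \left|{\omega}\right|}}{16}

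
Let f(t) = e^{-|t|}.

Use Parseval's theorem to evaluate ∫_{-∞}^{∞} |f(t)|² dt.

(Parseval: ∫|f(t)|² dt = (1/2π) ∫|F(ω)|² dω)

∫|f(t)|² dt = 1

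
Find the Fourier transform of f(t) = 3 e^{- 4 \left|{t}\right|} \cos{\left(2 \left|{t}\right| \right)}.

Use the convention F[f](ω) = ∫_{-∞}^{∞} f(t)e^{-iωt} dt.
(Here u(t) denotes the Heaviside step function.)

F(ω) = \frac{24 \left(\omega^{2} + 20\right)}{\omega^{4} + 24 \omega^{2} + 400}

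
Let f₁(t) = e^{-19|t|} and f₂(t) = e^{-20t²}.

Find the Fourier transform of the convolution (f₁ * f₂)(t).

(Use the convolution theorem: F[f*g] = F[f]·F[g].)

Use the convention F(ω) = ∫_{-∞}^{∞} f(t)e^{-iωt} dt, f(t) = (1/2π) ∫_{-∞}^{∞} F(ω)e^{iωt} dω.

F[f₁*f₂](ω) = \frac{19 \sqrt{5} \sqrt{\pi} e^{- \frac{\omega^{2}}{80}}}{5 \left(\omega^{2} + 361\right)}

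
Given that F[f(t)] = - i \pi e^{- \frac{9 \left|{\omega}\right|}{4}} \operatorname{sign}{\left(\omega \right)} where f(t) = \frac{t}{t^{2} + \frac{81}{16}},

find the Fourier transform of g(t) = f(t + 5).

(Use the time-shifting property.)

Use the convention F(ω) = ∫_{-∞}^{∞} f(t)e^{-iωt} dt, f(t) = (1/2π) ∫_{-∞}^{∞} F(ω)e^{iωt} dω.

F[g](ω) = - i \pi e^{5 i \omega} e^{- \frac{9 \left|{\omega}\right|}{4}} \operatorname{sign}{\left(\omega \right)}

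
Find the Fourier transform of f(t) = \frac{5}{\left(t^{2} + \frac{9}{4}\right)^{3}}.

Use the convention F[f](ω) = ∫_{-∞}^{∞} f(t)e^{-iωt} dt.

F(ω) = \frac{5 \pi \left(3 \omega^{2} + 6 \left|{\omega}\right| + 4\right) e^{- \frac{3 \left|{\omega}\right|}{2}}}{81}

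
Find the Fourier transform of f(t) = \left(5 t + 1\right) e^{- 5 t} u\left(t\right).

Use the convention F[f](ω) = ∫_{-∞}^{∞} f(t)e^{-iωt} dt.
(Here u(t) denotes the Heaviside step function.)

F(ω) = \frac{- i \omega - 10}{\omega^{2} - 10 i \omega - 25}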